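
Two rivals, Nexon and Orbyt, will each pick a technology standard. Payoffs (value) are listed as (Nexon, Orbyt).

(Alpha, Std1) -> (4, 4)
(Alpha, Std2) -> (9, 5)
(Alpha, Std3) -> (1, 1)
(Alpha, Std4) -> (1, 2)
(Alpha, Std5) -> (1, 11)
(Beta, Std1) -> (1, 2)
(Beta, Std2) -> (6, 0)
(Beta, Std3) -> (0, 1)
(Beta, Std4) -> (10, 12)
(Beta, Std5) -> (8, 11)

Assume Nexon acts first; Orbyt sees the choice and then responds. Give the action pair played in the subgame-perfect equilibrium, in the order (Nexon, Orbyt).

Orbyt best-responds to each possible Nexon move:
- Alpha: Orbyt compares 4, 5, 1, 2, 11 and picks Std5; Nexon would get 1.
- Beta: Orbyt compares 2, 0, 1, 12, 11 and picks Std4; Nexon would get 10.
Nexon's induced payoffs are 1, 10, so Nexon commits to Beta. Subgame-perfect outcome: (Beta, Std4) with payoffs (10, 12).

(Beta, Std4)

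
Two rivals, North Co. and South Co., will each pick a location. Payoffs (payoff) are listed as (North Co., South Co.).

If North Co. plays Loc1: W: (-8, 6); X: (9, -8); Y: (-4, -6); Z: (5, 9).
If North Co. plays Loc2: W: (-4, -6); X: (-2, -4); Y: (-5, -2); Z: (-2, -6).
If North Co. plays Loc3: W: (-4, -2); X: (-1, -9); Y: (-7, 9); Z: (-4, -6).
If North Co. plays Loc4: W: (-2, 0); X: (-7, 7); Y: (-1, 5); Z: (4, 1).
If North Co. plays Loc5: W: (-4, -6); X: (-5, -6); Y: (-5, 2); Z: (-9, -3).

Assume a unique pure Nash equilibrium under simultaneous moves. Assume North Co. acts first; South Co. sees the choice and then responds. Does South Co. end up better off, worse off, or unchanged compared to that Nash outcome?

unchanged

South Co. best-responds to each possible North Co. move:
- Loc1: BR = Z, leader payoff 5.
- Loc2: BR = Y, leader payoff -5.
- Loc3: BR = Y, leader payoff -7.
- Loc4: BR = X, leader payoff -7.
- Loc5: BR = Y, leader payoff -5.
Maximizing over 5, -5, -7, -7, -5, North Co. chooses Loc1. Subgame-perfect outcome: (Loc1, Z) with payoffs (5, 9).
For the simultaneous game, intersect best replies.
North Co.'s best replies: W→Loc4; X→Loc1; Y→Loc4; Z→Loc1.
South Co.'s best replies: Loc1→Z; Loc2→Y; Loc3→Y; Loc4→X; Loc5→Y.
The unique mutual best reply is (Loc1, Z), giving (5, 9).
South Co. earns 9 sequentially versus 9 at the Nash outcome: unchanged.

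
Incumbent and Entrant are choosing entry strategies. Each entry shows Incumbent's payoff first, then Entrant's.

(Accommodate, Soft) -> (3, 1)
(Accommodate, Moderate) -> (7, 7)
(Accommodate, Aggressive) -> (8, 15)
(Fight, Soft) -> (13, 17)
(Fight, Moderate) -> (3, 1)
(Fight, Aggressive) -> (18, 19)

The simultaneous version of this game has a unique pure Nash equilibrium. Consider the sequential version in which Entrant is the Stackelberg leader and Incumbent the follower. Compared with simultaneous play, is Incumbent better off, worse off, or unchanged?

Backward induction with Entrant moving first.
- Soft: Incumbent compares 3, 13 and picks Fight; Entrant would get 17.
- Moderate: Incumbent compares 7, 3 and picks Accommodate; Entrant would get 7.
- Aggressive: Incumbent compares 8, 18 and picks Fight; Entrant would get 19.
Maximizing over 17, 7, 19, Entrant chooses Aggressive. Subgame-perfect outcome: (Fight, Aggressive) with payoffs (18, 19).
Under simultaneous play:
Incumbent's best replies: Soft→Fight; Moderate→Accommodate; Aggressive→Fight.
Entrant's best replies: Accommodate→Aggressive; Fight→Aggressive.
Only (Fight, Aggressive) has each player best-responding; Nash payoffs (18, 19).
Incumbent earns 18 sequentially versus 18 at the Nash outcome: unchanged.

unchanged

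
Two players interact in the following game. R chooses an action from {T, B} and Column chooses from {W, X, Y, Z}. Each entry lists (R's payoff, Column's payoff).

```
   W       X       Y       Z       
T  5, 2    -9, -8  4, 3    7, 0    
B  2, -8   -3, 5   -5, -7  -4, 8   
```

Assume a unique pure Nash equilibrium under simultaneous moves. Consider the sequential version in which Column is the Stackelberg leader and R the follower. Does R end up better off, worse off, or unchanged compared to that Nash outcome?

Work backward from R's decision.
- W: BR = T, leader payoff 2.
- X: BR = B, leader payoff 5.
- Y: BR = T, leader payoff 3.
- Z: BR = T, leader payoff 0.
Maximizing over 2, 5, 3, 0, Column chooses X. Subgame-perfect outcome: (B, X) with payoffs (-3, 5).
Under simultaneous play:
R's best replies: W→T; X→B; Y→T; Z→T.
Column's best replies: T→Y; B→Z.
The unique mutual best reply is (T, Y), giving (4, 3).
R earns -3 sequentially versus 4 at the Nash outcome: worse off.

worse off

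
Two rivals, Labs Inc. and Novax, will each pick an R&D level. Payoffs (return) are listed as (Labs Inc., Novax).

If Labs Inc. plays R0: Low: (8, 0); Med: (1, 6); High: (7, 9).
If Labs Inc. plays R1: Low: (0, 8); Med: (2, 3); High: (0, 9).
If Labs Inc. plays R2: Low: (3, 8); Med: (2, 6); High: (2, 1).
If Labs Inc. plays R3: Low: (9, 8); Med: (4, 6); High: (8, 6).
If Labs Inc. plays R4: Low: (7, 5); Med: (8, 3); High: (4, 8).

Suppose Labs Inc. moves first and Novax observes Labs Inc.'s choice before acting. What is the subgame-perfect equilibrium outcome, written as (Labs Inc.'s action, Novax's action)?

Work backward from Novax's decision.
- R0: Novax compares 0, 6, 9 and picks High; Labs Inc. would get 7.
- R1: Novax compares 8, 3, 9 and picks High; Labs Inc. would get 0.
- R2: Novax compares 8, 6, 1 and picks Low; Labs Inc. would get 3.
- R3: Novax compares 8, 6, 6 and picks Low; Labs Inc. would get 9.
- R4: Novax compares 5, 3, 8 and picks High; Labs Inc. would get 4.
Maximizing over 7, 0, 3, 9, 4, Labs Inc. chooses R3. Subgame-perfect outcome: (R3, Low) with payoffs (9, 8).

(R3, Low)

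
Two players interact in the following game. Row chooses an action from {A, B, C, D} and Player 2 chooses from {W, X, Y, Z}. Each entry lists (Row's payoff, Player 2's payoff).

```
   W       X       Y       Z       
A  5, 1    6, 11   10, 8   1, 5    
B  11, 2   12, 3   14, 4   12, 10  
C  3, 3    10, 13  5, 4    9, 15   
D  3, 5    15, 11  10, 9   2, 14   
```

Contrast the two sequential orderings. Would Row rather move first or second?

second

If Row leads: Player 2's best replies are A→X, B→Z, C→Z, D→Z; Row's induced payoffs 6, 12, 9, 2; outcome (B, Z), payoffs (12, 10).
If Player 2 leads: Row's best replies are W→B, X→D, Y→B, Z→B; Player 2's induced payoffs 2, 11, 4, 10; outcome (D, X), payoffs (15, 11).
Row gets 12 moving first and 15 moving second, so Row prefers to move second.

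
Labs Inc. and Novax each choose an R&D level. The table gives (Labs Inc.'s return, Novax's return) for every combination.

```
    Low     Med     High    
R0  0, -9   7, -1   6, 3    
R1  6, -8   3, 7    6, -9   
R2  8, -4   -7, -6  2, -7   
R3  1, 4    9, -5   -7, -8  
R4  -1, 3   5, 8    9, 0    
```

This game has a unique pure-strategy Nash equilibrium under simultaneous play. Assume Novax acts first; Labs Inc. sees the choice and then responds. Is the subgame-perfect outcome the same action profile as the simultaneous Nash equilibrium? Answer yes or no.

Solve by backward induction (Novax leads).
- Low: BR = R2, leader payoff -4.
- Med: BR = R3, leader payoff -5.
- High: BR = R4, leader payoff 0.
Maximizing over -4, -5, 0, Novax chooses High. Subgame-perfect outcome: (R4, High) with payoffs (9, 0).
Now find the simultaneous Nash equilibrium.
Labs Inc.'s best replies: Low→R2; Med→R3; High→R4.
Novax's best replies: R0→High; R1→Med; R2→Low; R3→Low; R4→Med.
Only (R2, Low) has each player best-responding; Nash payoffs (8, -4).
Sequential outcome (R4, High) differs from the Nash profile (R2, Low).

no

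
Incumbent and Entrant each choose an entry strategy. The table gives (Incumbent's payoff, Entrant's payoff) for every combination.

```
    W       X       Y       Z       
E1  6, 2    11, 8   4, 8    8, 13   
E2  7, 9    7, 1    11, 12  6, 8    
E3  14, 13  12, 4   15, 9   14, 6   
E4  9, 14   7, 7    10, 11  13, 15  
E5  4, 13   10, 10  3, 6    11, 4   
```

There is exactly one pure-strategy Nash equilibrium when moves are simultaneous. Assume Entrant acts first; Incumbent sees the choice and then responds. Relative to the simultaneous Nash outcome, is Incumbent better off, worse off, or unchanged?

Incumbent best-responds to each possible Entrant move:
- W: Incumbent compares 6, 7, 14, 9, 4 and picks E3; Entrant would get 13.
- X: Incumbent compares 11, 7, 12, 7, 10 and picks E3; Entrant would get 4.
- Y: Incumbent compares 4, 11, 15, 10, 3 and picks E3; Entrant would get 9.
- Z: Incumbent compares 8, 6, 14, 13, 11 and picks E3; Entrant would get 6.
Entrant's induced payoffs are 13, 4, 9, 6, so Entrant commits to W. Subgame-perfect outcome: (E3, W) with payoffs (14, 13).
Under simultaneous play:
Incumbent's best replies: W→E3; X→E3; Y→E3; Z→E3.
Entrant's best replies: E1→Z; E2→Y; E3→W; E4→Z; E5→W.
Only (E3, W) has each player best-responding; Nash payoffs (14, 13).
Incumbent earns 14 sequentially versus 14 at the Nash outcome: unchanged.

unchanged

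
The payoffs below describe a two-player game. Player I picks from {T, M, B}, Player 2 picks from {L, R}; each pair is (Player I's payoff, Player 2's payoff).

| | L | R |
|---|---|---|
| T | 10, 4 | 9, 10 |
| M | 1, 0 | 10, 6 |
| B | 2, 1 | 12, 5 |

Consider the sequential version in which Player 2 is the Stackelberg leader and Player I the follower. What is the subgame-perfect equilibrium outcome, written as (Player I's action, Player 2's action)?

Backward induction with Player 2 moving first.
- L: BR = T, leader payoff 4.
- R: BR = B, leader payoff 5.
Maximizing over 4, 5, Player 2 chooses R. Subgame-perfect outcome: (B, R) with payoffs (12, 5).

(B, R)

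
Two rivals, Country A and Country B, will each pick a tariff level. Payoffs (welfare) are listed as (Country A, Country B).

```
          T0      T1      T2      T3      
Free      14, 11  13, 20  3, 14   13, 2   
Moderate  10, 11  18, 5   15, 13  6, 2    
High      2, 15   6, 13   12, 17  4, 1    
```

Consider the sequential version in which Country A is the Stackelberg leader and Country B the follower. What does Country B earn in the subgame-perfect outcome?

Work backward from Country B's decision.
- Free: BR = T1, leader payoff 13.
- Moderate: BR = T2, leader payoff 15.
- High: BR = T2, leader payoff 12.
Maximizing over 13, 15, 12, Country A chooses Moderate. Subgame-perfect outcome: (Moderate, T2) with payoffs (15, 13).

13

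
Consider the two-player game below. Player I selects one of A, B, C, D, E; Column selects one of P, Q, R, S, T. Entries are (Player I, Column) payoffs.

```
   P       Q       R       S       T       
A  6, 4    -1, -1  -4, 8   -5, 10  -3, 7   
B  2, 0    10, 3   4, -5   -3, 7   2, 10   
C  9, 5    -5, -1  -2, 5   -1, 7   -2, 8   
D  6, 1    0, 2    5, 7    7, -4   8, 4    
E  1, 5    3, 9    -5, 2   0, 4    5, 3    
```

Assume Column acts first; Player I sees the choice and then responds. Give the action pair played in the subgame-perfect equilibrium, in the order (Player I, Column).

Work backward from Player I's decision.
- P: BR = C, leader payoff 5.
- Q: BR = B, leader payoff 3.
- R: BR = D, leader payoff 7.
- S: BR = D, leader payoff -4.
- T: BR = D, leader payoff 4.
Maximizing over 5, 3, 7, -4, 4, Column chooses R. Subgame-perfect outcome: (D, R) with payoffs (5, 7).

(D, R)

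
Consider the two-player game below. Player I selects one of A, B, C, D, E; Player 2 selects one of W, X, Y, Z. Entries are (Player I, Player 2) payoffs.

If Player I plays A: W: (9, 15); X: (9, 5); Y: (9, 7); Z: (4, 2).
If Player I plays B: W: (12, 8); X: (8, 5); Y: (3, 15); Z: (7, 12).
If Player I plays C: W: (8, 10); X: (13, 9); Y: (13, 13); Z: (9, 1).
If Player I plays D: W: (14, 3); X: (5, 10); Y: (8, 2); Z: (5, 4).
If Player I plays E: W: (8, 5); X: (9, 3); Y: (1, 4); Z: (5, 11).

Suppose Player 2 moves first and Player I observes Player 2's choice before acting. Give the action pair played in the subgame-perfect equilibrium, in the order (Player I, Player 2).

Solve by backward induction (Player 2 leads).
- W → Player I plays D (best of 9, 12, 8, 14, 8); Player 2 gets 3.
- X → Player I plays C (best of 9, 8, 13, 5, 9); Player 2 gets 9.
- Y → Player I plays C (best of 9, 3, 13, 8, 1); Player 2 gets 13.
- Z → Player I plays C (best of 4, 7, 9, 5, 5); Player 2 gets 1.
Among 3, 9, 13, 1, the best is 13 at Y. Subgame-perfect outcome: (C, Y) with payoffs (13, 13).

(C, Y)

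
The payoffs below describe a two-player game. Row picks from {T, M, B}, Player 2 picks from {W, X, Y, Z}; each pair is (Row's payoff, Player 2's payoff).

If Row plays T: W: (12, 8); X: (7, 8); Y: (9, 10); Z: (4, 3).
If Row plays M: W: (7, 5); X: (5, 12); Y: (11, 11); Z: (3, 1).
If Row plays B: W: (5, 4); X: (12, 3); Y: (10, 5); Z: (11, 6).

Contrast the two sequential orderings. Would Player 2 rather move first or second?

first

If Row leads: Player 2's best replies are T→Y, M→X, B→Z; Row's induced payoffs 9, 5, 11; outcome (B, Z), payoffs (11, 6).
If Player 2 leads: Row's best replies are W→T, X→B, Y→M, Z→B; Player 2's induced payoffs 8, 3, 11, 6; outcome (M, Y), payoffs (11, 11).
Player 2 gets 11 moving first and 6 moving second, so Player 2 prefers to move first.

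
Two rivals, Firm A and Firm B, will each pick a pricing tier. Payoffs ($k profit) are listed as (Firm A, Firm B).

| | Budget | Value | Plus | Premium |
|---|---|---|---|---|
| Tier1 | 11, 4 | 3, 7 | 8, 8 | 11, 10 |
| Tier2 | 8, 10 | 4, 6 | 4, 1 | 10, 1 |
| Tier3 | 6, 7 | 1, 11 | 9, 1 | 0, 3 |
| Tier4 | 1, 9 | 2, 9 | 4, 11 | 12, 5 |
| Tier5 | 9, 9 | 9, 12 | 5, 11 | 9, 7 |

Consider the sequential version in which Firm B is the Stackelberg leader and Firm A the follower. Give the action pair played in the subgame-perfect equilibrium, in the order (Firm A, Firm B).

(Tier5, Value)

Solve by backward induction (Firm B leads).
- Budget → Firm A plays Tier1 (best of 11, 8, 6, 1, 9); Firm B gets 4.
- Value → Firm A plays Tier5 (best of 3, 4, 1, 2, 9); Firm B gets 12.
- Plus → Firm A plays Tier3 (best of 8, 4, 9, 4, 5); Firm B gets 1.
- Premium → Firm A plays Tier4 (best of 11, 10, 0, 12, 9); Firm B gets 5.
Among 4, 12, 1, 5, the best is 12 at Value. Subgame-perfect outcome: (Tier5, Value) with payoffs (9, 12).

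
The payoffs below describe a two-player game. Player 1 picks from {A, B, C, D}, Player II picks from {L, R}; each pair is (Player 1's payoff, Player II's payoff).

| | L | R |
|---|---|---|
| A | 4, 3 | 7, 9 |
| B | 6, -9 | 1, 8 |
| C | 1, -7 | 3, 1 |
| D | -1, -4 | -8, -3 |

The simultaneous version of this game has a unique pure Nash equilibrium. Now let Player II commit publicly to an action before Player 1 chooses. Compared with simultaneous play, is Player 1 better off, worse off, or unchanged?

unchanged

Solve by backward induction (Player II leads).
- L: Player 1 compares 4, 6, 1, -1 and picks B; Player II would get -9.
- R: Player 1 compares 7, 1, 3, -8 and picks A; Player II would get 9.
Among -9, 9, the best is 9 at R. Subgame-perfect outcome: (A, R) with payoffs (7, 9).
Now find the simultaneous Nash equilibrium.
Player 1's best replies: L→B; R→A.
Player II's best replies: A→R; B→R; C→R; D→R.
Only (A, R) has each player best-responding; Nash payoffs (7, 9).
Player 1 earns 7 sequentially versus 7 at the Nash outcome: unchanged.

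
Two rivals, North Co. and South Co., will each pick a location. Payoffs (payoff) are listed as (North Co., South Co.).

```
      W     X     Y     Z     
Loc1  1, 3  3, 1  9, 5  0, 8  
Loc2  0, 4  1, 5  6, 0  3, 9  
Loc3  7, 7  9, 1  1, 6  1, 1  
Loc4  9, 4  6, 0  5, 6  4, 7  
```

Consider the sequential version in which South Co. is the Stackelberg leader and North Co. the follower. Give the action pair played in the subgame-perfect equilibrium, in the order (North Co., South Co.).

Solve by backward induction (South Co. leads).
- W: BR = Loc4, leader payoff 4.
- X: BR = Loc3, leader payoff 1.
- Y: BR = Loc1, leader payoff 5.
- Z: BR = Loc4, leader payoff 7.
South Co.'s induced payoffs are 4, 1, 5, 7, so South Co. commits to Z. Subgame-perfect outcome: (Loc4, Z) with payoffs (4, 7).

(Loc4, Z)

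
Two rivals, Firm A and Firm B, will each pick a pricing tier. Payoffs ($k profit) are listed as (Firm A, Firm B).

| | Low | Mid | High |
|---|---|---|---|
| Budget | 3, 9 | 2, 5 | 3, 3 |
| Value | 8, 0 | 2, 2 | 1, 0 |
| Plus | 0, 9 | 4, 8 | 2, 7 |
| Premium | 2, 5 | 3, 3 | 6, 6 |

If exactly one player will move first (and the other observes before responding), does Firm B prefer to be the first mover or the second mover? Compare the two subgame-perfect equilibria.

first

If Firm A leads: Firm B's best replies are Budget→Low, Value→Mid, Plus→Low, Premium→High; Firm A's induced payoffs 3, 2, 0, 6; outcome (Premium, High), payoffs (6, 6).
If Firm B leads: Firm A's best replies are Low→Value, Mid→Plus, High→Premium; Firm B's induced payoffs 0, 8, 6; outcome (Plus, Mid), payoffs (4, 8).
Firm B gets 8 moving first and 6 moving second, so Firm B prefers to move first.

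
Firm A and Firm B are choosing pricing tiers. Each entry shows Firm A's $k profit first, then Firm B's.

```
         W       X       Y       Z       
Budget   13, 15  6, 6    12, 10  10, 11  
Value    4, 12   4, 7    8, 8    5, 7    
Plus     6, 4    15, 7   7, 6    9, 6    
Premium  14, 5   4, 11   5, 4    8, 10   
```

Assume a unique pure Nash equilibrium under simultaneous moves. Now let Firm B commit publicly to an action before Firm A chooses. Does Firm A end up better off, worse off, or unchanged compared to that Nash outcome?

worse off

Firm A best-responds to each possible Firm B move:
- W → Firm A plays Premium (best of 13, 4, 6, 14); Firm B gets 5.
- X → Firm A plays Plus (best of 6, 4, 15, 4); Firm B gets 7.
- Y → Firm A plays Budget (best of 12, 8, 7, 5); Firm B gets 10.
- Z → Firm A plays Budget (best of 10, 5, 9, 8); Firm B gets 11.
Maximizing over 5, 7, 10, 11, Firm B chooses Z. Subgame-perfect outcome: (Budget, Z) with payoffs (10, 11).
For the simultaneous game, intersect best replies.
Firm A's best replies: W→Premium; X→Plus; Y→Budget; Z→Budget.
Firm B's best replies: Budget→W; Value→W; Plus→X; Premium→X.
Only (Plus, X) has each player best-responding; Nash payoffs (15, 7).
Firm A earns 10 sequentially versus 15 at the Nash outcome: worse off.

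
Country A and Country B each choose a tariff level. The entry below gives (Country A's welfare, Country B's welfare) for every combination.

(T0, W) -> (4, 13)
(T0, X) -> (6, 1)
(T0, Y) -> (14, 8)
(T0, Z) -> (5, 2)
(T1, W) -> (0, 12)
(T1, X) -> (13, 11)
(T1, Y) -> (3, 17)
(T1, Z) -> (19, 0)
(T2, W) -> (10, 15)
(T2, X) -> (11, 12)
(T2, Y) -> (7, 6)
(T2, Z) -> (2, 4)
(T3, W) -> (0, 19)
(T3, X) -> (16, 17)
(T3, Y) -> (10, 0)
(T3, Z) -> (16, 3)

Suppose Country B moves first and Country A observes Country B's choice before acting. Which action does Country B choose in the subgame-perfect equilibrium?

X

Solve by backward induction (Country B leads).
- W → Country A plays T2 (best of 4, 0, 10, 0); Country B gets 15.
- X → Country A plays T3 (best of 6, 13, 11, 16); Country B gets 17.
- Y → Country A plays T0 (best of 14, 3, 7, 10); Country B gets 8.
- Z → Country A plays T1 (best of 5, 19, 2, 16); Country B gets 0.
Among 15, 17, 8, 0, the best is 17 at X. Subgame-perfect outcome: (T3, X) with payoffs (16, 17).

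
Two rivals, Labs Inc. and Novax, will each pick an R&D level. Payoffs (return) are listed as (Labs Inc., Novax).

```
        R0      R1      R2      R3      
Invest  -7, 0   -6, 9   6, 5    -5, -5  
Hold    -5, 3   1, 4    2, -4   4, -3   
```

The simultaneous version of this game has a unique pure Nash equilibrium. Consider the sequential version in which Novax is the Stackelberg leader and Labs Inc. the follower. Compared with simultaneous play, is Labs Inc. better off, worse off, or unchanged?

Labs Inc. best-responds to each possible Novax move:
- R0 → Labs Inc. plays Hold (best of -7, -5); Novax gets 3.
- R1 → Labs Inc. plays Hold (best of -6, 1); Novax gets 4.
- R2 → Labs Inc. plays Invest (best of 6, 2); Novax gets 5.
- R3 → Labs Inc. plays Hold (best of -5, 4); Novax gets -3.
Novax's induced payoffs are 3, 4, 5, -3, so Novax commits to R2. Subgame-perfect outcome: (Invest, R2) with payoffs (6, 5).
Now find the simultaneous Nash equilibrium.
Labs Inc.'s best replies: R0→Hold; R1→Hold; R2→Invest; R3→Hold.
Novax's best replies: Invest→R1; Hold→R1.
Only (Hold, R1) has each player best-responding; Nash payoffs (1, 4).
Labs Inc. earns 6 sequentially versus 1 at the Nash outcome: better off.

better off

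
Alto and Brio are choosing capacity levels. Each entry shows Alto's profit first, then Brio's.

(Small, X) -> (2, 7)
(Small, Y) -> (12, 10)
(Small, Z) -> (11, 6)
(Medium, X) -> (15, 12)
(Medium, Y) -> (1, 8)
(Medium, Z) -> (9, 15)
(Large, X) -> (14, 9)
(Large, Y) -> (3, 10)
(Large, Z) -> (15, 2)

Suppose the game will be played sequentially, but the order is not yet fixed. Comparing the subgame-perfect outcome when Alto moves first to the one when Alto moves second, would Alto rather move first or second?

second

If Alto leads: Brio's best replies are Small→Y, Medium→Z, Large→Y; Alto's induced payoffs 12, 9, 3; outcome (Small, Y), payoffs (12, 10).
If Brio leads: Alto's best replies are X→Medium, Y→Small, Z→Large; Brio's induced payoffs 12, 10, 2; outcome (Medium, X), payoffs (15, 12).
Alto gets 12 moving first and 15 moving second, so Alto prefers to move second.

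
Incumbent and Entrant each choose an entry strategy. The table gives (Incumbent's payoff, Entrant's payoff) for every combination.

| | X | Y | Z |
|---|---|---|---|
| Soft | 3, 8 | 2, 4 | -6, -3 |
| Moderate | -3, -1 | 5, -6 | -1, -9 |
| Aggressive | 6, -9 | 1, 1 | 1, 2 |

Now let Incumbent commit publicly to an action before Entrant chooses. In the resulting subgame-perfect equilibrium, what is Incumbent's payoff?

3

Solve by backward induction (Incumbent leads).
- Soft → Entrant plays X (best of 8, 4, -3); Incumbent gets 3.
- Moderate → Entrant plays X (best of -1, -6, -9); Incumbent gets -3.
- Aggressive → Entrant plays Z (best of -9, 1, 2); Incumbent gets 1.
Maximizing over 3, -3, 1, Incumbent chooses Soft. Subgame-perfect outcome: (Soft, X) with payoffs (3, 8).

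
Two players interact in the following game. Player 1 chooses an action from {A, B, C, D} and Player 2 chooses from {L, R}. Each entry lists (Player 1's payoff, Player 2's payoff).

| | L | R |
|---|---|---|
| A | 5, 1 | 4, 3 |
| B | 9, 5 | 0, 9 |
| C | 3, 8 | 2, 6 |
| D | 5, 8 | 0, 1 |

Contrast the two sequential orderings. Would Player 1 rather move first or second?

second

If Player 1 leads: Player 2's best replies are A→R, B→R, C→L, D→L; Player 1's induced payoffs 4, 0, 3, 5; outcome (D, L), payoffs (5, 8).
If Player 2 leads: Player 1's best replies are L→B, R→A; Player 2's induced payoffs 5, 3; outcome (B, L), payoffs (9, 5).
Player 1 gets 5 moving first and 9 moving second, so Player 1 prefers to move second.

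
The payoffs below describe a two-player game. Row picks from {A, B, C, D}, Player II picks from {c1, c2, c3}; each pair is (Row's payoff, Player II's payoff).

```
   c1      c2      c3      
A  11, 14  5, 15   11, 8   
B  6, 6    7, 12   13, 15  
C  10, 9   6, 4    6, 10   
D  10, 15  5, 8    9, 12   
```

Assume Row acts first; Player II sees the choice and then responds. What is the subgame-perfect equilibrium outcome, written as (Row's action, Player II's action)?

(B, c3)

Work backward from Player II's decision.
- A: Player II compares 14, 15, 8 and picks c2; Row would get 5.
- B: Player II compares 6, 12, 15 and picks c3; Row would get 13.
- C: Player II compares 9, 4, 10 and picks c3; Row would get 6.
- D: Player II compares 15, 8, 12 and picks c1; Row would get 10.
Maximizing over 5, 13, 6, 10, Row chooses B. Subgame-perfect outcome: (B, c3) with payoffs (13, 15).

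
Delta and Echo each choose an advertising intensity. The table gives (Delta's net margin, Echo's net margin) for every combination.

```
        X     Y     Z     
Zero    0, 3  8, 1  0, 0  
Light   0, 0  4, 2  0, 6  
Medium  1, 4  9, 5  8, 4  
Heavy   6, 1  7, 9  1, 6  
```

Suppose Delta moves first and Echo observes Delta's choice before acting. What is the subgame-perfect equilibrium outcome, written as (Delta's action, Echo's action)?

Solve by backward induction (Delta leads).
- Zero: Echo compares 3, 1, 0 and picks X; Delta would get 0.
- Light: Echo compares 0, 2, 6 and picks Z; Delta would get 0.
- Medium: Echo compares 4, 5, 4 and picks Y; Delta would get 9.
- Heavy: Echo compares 1, 9, 6 and picks Y; Delta would get 7.
Among 0, 0, 9, 7, the best is 9 at Medium. Subgame-perfect outcome: (Medium, Y) with payoffs (9, 5).

(Medium, Y)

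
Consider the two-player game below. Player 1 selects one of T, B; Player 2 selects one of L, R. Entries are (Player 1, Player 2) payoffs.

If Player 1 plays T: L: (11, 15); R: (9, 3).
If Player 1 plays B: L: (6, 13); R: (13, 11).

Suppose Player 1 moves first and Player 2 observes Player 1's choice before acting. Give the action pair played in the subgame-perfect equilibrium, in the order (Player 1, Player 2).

(T, L)

Work backward from Player 2's decision.
- T: BR = L, leader payoff 11.
- B: BR = L, leader payoff 6.
Player 1's induced payoffs are 11, 6, so Player 1 commits to T. Subgame-perfect outcome: (T, L) with payoffs (11, 15).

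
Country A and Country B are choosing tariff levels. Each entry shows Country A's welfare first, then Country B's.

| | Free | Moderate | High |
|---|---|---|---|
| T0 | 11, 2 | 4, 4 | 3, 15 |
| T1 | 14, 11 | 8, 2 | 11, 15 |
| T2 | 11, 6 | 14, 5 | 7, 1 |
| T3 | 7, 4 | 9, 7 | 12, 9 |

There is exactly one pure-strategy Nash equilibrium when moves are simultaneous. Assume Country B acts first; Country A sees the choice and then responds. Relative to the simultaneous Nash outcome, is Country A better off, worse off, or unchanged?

Solve by backward induction (Country B leads).
- Free: Country A compares 11, 14, 11, 7 and picks T1; Country B would get 11.
- Moderate: Country A compares 4, 8, 14, 9 and picks T2; Country B would get 5.
- High: Country A compares 3, 11, 7, 12 and picks T3; Country B would get 9.
Maximizing over 11, 5, 9, Country B chooses Free. Subgame-perfect outcome: (T1, Free) with payoffs (14, 11).
For the simultaneous game, intersect best replies.
Country A's best replies: Free→T1; Moderate→T2; High→T3.
Country B's best replies: T0→High; T1→High; T2→Free; T3→High.
Only (T3, High) has each player best-responding; Nash payoffs (12, 9).
Country A earns 14 sequentially versus 12 at the Nash outcome: better off.

better off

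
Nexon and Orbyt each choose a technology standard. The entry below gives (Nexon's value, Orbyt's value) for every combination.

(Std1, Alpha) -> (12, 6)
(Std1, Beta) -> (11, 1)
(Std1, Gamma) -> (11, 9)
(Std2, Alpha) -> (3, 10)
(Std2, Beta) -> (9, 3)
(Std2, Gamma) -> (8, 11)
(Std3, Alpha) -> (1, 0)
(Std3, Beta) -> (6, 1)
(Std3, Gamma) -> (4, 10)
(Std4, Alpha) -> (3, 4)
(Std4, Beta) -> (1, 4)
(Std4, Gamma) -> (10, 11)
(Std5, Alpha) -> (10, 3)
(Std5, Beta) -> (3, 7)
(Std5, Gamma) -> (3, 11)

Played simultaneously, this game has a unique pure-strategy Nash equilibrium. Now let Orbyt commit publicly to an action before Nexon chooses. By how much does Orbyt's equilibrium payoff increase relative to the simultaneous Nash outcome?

Solve by backward induction (Orbyt leads).
- Alpha: Nexon compares 12, 3, 1, 3, 10 and picks Std1; Orbyt would get 6.
- Beta: Nexon compares 11, 9, 6, 1, 3 and picks Std1; Orbyt would get 1.
- Gamma: Nexon compares 11, 8, 4, 10, 3 and picks Std1; Orbyt would get 9.
Maximizing over 6, 1, 9, Orbyt chooses Gamma. Subgame-perfect outcome: (Std1, Gamma) with payoffs (11, 9).
For the simultaneous game, intersect best replies.
Nexon's best replies: Alpha→Std1; Beta→Std1; Gamma→Std1.
Orbyt's best replies: Std1→Gamma; Std2→Gamma; Std3→Gamma; Std4→Gamma; Std5→Gamma.
The unique mutual best reply is (Std1, Gamma), giving (11, 9).
Orbyt's commitment gain: 9 − 9 = 0.

0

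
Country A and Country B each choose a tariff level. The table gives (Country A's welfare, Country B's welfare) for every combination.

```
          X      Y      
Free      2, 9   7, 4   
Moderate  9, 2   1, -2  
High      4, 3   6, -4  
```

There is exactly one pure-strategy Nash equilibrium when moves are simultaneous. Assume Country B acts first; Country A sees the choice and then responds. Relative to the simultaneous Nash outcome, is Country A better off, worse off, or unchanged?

Solve by backward induction (Country B leads).
- X: BR = Moderate, leader payoff 2.
- Y: BR = Free, leader payoff 4.
Maximizing over 2, 4, Country B chooses Y. Subgame-perfect outcome: (Free, Y) with payoffs (7, 4).
Under simultaneous play:
Country A's best replies: X→Moderate; Y→Free.
Country B's best replies: Free→X; Moderate→X; High→X.
The unique mutual best reply is (Moderate, X), giving (9, 2).
Country A earns 7 sequentially versus 9 at the Nash outcome: worse off.

worse off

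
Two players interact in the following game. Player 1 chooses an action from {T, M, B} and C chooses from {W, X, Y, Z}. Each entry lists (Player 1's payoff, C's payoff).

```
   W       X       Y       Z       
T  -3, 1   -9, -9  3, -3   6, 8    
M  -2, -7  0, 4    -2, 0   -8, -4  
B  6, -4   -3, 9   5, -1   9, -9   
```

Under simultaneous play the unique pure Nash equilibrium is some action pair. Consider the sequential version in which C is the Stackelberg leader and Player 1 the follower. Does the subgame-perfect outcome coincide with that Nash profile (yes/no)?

Solve by backward induction (C leads).
- W → Player 1 plays B (best of -3, -2, 6); C gets -4.
- X → Player 1 plays M (best of -9, 0, -3); C gets 4.
- Y → Player 1 plays B (best of 3, -2, 5); C gets -1.
- Z → Player 1 plays B (best of 6, -8, 9); C gets -9.
C's induced payoffs are -4, 4, -1, -9, so C commits to X. Subgame-perfect outcome: (M, X) with payoffs (0, 4).
Now find the simultaneous Nash equilibrium.
Player 1's best replies: W→B; X→M; Y→B; Z→B.
C's best replies: T→Z; M→X; B→X.
Only (M, X) has each player best-responding; Nash payoffs (0, 4).
Sequential outcome (M, X) coincides with the Nash profile (M, X).

yes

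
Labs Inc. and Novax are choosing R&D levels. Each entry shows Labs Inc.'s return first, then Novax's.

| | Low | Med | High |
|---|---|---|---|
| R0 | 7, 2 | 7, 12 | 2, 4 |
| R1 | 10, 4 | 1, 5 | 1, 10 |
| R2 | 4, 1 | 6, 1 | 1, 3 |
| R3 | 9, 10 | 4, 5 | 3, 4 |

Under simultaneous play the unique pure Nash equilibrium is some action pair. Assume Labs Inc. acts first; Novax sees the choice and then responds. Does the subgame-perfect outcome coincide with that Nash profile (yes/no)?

no

Solve by backward induction (Labs Inc. leads).
- R0: BR = Med, leader payoff 7.
- R1: BR = High, leader payoff 1.
- R2: BR = High, leader payoff 1.
- R3: BR = Low, leader payoff 9.
Maximizing over 7, 1, 1, 9, Labs Inc. chooses R3. Subgame-perfect outcome: (R3, Low) with payoffs (9, 10).
Now find the simultaneous Nash equilibrium.
Labs Inc.'s best replies: Low→R1; Med→R0; High→R3.
Novax's best replies: R0→Med; R1→High; R2→High; R3→Low.
The unique mutual best reply is (R0, Med), giving (7, 12).
Sequential outcome (R3, Low) differs from the Nash profile (R0, Med).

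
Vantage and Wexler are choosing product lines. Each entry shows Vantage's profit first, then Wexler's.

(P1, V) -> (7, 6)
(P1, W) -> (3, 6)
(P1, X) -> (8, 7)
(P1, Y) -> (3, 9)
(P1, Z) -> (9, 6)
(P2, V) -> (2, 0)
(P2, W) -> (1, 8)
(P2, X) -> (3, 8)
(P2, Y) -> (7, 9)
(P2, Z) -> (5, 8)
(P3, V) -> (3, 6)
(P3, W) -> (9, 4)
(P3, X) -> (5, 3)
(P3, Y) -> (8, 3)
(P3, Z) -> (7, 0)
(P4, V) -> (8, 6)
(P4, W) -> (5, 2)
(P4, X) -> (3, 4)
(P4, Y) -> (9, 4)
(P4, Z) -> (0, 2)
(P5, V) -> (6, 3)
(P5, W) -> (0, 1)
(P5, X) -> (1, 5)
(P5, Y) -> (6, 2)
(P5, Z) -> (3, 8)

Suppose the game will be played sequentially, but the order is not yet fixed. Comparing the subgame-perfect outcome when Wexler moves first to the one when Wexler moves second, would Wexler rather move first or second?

first

If Vantage leads: Wexler's best replies are P1→Y, P2→Y, P3→V, P4→V, P5→Z; Vantage's induced payoffs 3, 7, 3, 8, 3; outcome (P4, V), payoffs (8, 6).
If Wexler leads: Vantage's best replies are V→P4, W→P3, X→P1, Y→P4, Z→P1; Wexler's induced payoffs 6, 4, 7, 4, 6; outcome (P1, X), payoffs (8, 7).
Wexler gets 7 moving first and 6 moving second, so Wexler prefers to move first.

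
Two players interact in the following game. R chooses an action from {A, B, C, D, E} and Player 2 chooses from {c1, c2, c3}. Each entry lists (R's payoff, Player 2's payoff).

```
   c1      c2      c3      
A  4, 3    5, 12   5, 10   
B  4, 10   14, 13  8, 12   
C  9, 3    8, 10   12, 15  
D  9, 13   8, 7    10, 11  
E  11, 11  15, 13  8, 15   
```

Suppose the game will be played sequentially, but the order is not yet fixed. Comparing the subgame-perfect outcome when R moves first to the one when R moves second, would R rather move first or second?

If R leads: Player 2's best replies are A→c2, B→c2, C→c3, D→c1, E→c3; R's induced payoffs 5, 14, 12, 9, 8; outcome (B, c2), payoffs (14, 13).
If Player 2 leads: R's best replies are c1→E, c2→E, c3→C; Player 2's induced payoffs 11, 13, 15; outcome (C, c3), payoffs (12, 15).
R gets 14 moving first and 12 moving second, so R prefers to move first.

first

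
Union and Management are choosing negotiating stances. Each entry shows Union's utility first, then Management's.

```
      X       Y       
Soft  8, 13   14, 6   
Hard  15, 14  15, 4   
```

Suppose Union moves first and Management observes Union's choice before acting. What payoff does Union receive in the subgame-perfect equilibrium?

Backward induction with Union moving first.
- Soft: Management compares 13, 6 and picks X; Union would get 8.
- Hard: Management compares 14, 4 and picks X; Union would get 15.
Union's induced payoffs are 8, 15, so Union commits to Hard. Subgame-perfect outcome: (Hard, X) with payoffs (15, 14).

15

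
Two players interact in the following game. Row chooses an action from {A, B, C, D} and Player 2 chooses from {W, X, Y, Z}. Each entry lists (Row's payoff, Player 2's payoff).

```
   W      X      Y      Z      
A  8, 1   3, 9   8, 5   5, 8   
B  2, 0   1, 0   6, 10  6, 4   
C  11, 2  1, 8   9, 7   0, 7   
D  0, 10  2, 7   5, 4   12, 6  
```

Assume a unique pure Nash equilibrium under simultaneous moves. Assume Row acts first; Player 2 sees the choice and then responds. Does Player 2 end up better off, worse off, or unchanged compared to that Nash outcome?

Work backward from Player 2's decision.
- A: BR = X, leader payoff 3.
- B: BR = Y, leader payoff 6.
- C: BR = X, leader payoff 1.
- D: BR = W, leader payoff 0.
Row's induced payoffs are 3, 6, 1, 0, so Row commits to B. Subgame-perfect outcome: (B, Y) with payoffs (6, 10).
For the simultaneous game, intersect best replies.
Row's best replies: W→C; X→A; Y→C; Z→D.
Player 2's best replies: A→X; B→Y; C→X; D→W.
Only (A, X) has each player best-responding; Nash payoffs (3, 9).
Player 2 earns 10 sequentially versus 9 at the Nash outcome: better off.

better off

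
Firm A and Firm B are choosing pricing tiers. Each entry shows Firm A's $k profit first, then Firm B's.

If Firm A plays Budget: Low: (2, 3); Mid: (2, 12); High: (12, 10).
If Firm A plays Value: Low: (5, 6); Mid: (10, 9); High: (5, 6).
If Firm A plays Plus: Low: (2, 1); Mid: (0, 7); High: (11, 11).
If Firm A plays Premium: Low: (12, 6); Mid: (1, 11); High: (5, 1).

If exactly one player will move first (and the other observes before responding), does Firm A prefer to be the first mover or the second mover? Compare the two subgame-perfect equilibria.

second

If Firm A leads: Firm B's best replies are Budget→Mid, Value→Mid, Plus→High, Premium→Mid; Firm A's induced payoffs 2, 10, 11, 1; outcome (Plus, High), payoffs (11, 11).
If Firm B leads: Firm A's best replies are Low→Premium, Mid→Value, High→Budget; Firm B's induced payoffs 6, 9, 10; outcome (Budget, High), payoffs (12, 10).
Firm A gets 11 moving first and 12 moving second, so Firm A prefers to move second.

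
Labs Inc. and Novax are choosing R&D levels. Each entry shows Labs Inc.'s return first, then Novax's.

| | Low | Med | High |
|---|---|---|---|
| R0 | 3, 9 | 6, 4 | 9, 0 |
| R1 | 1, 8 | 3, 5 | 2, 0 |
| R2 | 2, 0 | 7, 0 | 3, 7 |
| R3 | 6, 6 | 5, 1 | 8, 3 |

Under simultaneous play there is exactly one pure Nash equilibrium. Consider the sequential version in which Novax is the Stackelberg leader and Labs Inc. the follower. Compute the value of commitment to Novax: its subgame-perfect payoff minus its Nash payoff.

Labs Inc. best-responds to each possible Novax move:
- Low: Labs Inc. compares 3, 1, 2, 6 and picks R3; Novax would get 6.
- Med: Labs Inc. compares 6, 3, 7, 5 and picks R2; Novax would get 0.
- High: Labs Inc. compares 9, 2, 3, 8 and picks R0; Novax would get 0.
Maximizing over 6, 0, 0, Novax chooses Low. Subgame-perfect outcome: (R3, Low) with payoffs (6, 6).
Under simultaneous play:
Labs Inc.'s best replies: Low→R3; Med→R2; High→R0.
Novax's best replies: R0→Low; R1→Low; R2→High; R3→Low.
Only (R3, Low) has each player best-responding; Nash payoffs (6, 6).
Novax's commitment gain: 6 − 6 = 0.

0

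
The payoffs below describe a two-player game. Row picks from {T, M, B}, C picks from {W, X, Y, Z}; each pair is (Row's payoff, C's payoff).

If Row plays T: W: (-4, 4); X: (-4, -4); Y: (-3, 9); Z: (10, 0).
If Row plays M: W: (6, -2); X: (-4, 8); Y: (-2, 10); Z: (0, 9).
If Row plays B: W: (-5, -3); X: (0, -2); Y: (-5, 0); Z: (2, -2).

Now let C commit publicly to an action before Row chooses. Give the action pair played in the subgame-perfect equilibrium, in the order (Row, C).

Solve by backward induction (C leads).
- W → Row plays M (best of -4, 6, -5); C gets -2.
- X → Row plays B (best of -4, -4, 0); C gets -2.
- Y → Row plays M (best of -3, -2, -5); C gets 10.
- Z → Row plays T (best of 10, 0, 2); C gets 0.
C's induced payoffs are -2, -2, 10, 0, so C commits to Y. Subgame-perfect outcome: (M, Y) with payoffs (-2, 10).

(M, Y)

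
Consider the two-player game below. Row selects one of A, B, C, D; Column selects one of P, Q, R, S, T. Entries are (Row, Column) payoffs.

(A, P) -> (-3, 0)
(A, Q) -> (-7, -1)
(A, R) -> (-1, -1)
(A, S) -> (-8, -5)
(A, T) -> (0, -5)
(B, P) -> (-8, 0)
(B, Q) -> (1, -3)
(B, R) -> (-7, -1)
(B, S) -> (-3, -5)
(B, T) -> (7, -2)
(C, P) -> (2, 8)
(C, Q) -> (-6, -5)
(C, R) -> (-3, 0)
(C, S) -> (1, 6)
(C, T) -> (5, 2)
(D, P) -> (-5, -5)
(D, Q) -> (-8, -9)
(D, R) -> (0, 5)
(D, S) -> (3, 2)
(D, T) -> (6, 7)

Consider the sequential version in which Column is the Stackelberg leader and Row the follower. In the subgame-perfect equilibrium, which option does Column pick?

Solve by backward induction (Column leads).
- P: Row compares -3, -8, 2, -5 and picks C; Column would get 8.
- Q: Row compares -7, 1, -6, -8 and picks B; Column would get -3.
- R: Row compares -1, -7, -3, 0 and picks D; Column would get 5.
- S: Row compares -8, -3, 1, 3 and picks D; Column would get 2.
- T: Row compares 0, 7, 5, 6 and picks B; Column would get -2.
Among 8, -3, 5, 2, -2, the best is 8 at P. Subgame-perfect outcome: (C, P) with payoffs (2, 8).

P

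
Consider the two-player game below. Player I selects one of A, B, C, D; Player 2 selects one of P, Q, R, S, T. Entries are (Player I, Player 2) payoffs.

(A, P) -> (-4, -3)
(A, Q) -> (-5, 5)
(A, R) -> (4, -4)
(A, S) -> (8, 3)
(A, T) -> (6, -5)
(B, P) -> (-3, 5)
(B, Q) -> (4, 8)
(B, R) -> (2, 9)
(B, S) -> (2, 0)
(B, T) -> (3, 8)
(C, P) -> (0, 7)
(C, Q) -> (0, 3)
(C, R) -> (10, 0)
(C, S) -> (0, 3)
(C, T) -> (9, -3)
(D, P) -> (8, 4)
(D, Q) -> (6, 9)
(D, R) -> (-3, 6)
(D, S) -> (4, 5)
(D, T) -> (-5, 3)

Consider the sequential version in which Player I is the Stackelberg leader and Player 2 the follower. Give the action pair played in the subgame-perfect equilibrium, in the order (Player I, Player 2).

Solve by backward induction (Player I leads).
- A: Player 2 compares -3, 5, -4, 3, -5 and picks Q; Player I would get -5.
- B: Player 2 compares 5, 8, 9, 0, 8 and picks R; Player I would get 2.
- C: Player 2 compares 7, 3, 0, 3, -3 and picks P; Player I would get 0.
- D: Player 2 compares 4, 9, 6, 5, 3 and picks Q; Player I would get 6.
Maximizing over -5, 2, 0, 6, Player I chooses D. Subgame-perfect outcome: (D, Q) with payoffs (6, 9).

(D, Q)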